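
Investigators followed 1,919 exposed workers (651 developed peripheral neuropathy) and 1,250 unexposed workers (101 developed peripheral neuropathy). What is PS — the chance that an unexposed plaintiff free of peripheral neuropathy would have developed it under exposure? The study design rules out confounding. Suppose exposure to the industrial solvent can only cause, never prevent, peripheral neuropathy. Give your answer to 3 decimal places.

p₁ = P(outcome | exposed) = 651/1919 = 0.33924
p₀ = P(outcome | unexposed) = 101/1250 = 0.0808
Under exogeneity and monotonicity, PS = (p₁ − p₀) / (1 − p₀).
PS = (0.33924 − 0.0808) / (1 − 0.0808) = 0.25844 / 0.9192 ≈ 0.2812

PS ≈ 0.281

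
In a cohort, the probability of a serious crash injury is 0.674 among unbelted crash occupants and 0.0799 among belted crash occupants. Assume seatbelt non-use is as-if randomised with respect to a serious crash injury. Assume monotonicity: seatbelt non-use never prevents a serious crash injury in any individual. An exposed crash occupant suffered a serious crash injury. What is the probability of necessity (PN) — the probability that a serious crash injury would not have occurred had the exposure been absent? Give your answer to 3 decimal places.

PN ≈ 0.881

Let p₁ = 0.674, p₀ = 0.0799.
Under exogeneity and monotonicity, PN = (p₁ − p₀) / p₁.
PN = (0.674 − 0.0799) / 0.674 = 0.5941 / 0.674 ≈ 0.8815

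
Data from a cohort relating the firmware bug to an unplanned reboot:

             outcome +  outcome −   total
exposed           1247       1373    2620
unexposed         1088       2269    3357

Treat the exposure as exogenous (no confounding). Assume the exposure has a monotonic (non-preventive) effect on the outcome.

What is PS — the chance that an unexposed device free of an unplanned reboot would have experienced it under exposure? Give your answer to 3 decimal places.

p₁ = P(outcome | exposed) = 1247/2620 = 0.47595
p₀ = P(outcome | unexposed) = 1088/3357 = 0.3241
Under exogeneity and monotonicity, PS = (p₁ − p₀)/(1 − p₀).
PS = (0.47595 − 0.3241) / 0.6759 ≈ 0.2247

PS ≈ 0.225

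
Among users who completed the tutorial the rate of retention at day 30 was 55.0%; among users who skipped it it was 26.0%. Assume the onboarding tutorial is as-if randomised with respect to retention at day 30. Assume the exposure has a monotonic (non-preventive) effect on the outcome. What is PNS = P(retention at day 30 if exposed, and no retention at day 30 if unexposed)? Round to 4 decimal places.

p₁ = 0.55, p₀ = 0.26.
Under exogeneity and monotonicity, PNS = p₁ − p₀.
PNS = 0.55 − 0.26 = 0.29

PNS ≈ 0.2900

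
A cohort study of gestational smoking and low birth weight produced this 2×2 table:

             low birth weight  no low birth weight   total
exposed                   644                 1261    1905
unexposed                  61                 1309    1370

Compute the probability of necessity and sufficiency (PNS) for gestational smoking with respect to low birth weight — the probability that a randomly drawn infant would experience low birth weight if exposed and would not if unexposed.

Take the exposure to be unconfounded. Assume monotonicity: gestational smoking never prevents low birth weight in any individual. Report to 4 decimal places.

p₁ = P(outcome | exposed) = 644/1905 = 0.33806
p₀ = P(outcome | unexposed) = 61/1370 = 0.044526
Under exogeneity and monotonicity, PNS = p₁ − p₀.
PNS = 0.33806 − 0.044526 = 0.29353

PNS ≈ 0.2935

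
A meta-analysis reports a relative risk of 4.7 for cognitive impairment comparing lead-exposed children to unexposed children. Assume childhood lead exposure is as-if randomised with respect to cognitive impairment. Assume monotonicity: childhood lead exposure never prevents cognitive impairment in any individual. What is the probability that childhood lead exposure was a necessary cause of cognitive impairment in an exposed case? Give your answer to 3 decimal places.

Under exogeneity and monotonicity, PN = (RR − 1) / RR = 1 − 1/RR.
PN = (4.7 − 1) / 4.7 = 3.7 / 4.7 ≈ 0.7872

PN ≈ 0.787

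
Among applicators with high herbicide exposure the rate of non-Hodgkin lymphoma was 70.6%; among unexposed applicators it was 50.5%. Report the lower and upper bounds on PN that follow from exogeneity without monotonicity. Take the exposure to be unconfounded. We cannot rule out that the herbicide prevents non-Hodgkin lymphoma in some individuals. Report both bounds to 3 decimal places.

p₁ = 0.706, p₀ = 0.505.
Under exogeneity alone the bounds on PN are max{0,(p₁−p₀)/p₁} ≤ PN ≤ min{1,(1−p₀)/p₁}.
  lower = (p₁ − p₀)/p₁ = 0.201 / 0.706 ≈ 0.2847
  upper = min{1, (1 − p₀)/p₁} = 0.495 / 0.706 ≈ 0.7011

0.285 ≤ PN ≤ 0.701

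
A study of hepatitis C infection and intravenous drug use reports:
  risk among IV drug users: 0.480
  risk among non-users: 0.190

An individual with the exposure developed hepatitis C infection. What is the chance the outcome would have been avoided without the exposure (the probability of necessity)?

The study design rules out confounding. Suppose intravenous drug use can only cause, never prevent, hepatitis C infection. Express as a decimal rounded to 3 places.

Let p₁ = 0.48, p₀ = 0.19.
Under exogeneity and monotonicity, PN = (p₁ − p₀) / p₁.
PN = (0.48 − 0.19) / 0.48 = 0.29 / 0.48 ≈ 0.6042

PN ≈ 0.604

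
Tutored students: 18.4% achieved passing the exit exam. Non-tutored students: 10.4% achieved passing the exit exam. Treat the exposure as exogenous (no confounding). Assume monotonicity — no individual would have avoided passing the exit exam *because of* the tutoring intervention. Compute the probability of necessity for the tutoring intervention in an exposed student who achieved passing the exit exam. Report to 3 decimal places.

PN ≈ 0.435

p₁ = 0.184, p₀ = 0.104.
Under exogeneity and monotonicity, PN = (p₁ − p₀) / p₁.
PN = (0.184 − 0.104) / 0.184 = 0.08 / 0.184 ≈ 0.4348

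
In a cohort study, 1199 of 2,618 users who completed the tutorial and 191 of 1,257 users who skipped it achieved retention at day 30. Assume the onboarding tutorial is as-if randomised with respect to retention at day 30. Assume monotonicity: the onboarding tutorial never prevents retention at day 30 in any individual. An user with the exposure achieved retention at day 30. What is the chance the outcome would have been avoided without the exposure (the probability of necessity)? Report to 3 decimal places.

p₁ = P(outcome | exposed) = 1199/2618 = 0.45798
p₀ = P(outcome | unexposed) = 191/1257 = 0.15195
Under exogeneity and monotonicity, PN = (p₁ − p₀) / p₁.
PN = (0.45798 − 0.15195) / 0.45798 = 0.30603 / 0.45798 ≈ 0.6682

PN ≈ 0.668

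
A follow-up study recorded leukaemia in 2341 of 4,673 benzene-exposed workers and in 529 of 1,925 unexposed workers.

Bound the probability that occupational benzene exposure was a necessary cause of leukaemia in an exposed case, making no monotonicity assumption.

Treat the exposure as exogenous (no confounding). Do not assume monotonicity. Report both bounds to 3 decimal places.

0.451 ≤ PN ≤ 1.000

p₁ = P(outcome | exposed) = 2341/4673 = 0.50096
p₀ = P(outcome | unexposed) = 529/1925 = 0.27481
Under exogeneity alone the bounds on PN are max{0,(p₁−p₀)/p₁} ≤ PN ≤ min{1,(1−p₀)/p₁}.
  lower = (p₁ − p₀)/p₁ = 0.22616 / 0.50096 ≈ 0.4514
  upper = min{1, (1 − p₀)/p₁} = 0.72519 / 0.50096 ≈ 1.4476 → capped at 1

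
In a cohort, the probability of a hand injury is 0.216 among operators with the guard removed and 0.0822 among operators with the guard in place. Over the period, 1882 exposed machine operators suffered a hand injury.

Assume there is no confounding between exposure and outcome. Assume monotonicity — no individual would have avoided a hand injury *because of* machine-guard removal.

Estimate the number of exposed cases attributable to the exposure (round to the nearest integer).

Let p₁ = 0.216, p₀ = 0.0822.
PN = (p₁ − p₀)/p₁ = (0.216 − 0.0822) / 0.216 ≈ 0.61944.
Attributable cases ≈ PN × (exposed cases) = 0.61944 × 1882 ≈ 1165.79.

about 1166 cases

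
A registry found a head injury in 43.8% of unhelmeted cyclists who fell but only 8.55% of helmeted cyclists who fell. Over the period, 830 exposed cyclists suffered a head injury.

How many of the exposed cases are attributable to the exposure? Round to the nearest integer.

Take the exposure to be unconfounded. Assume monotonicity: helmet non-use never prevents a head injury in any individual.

about 668 cases

p₁ = 0.438, p₀ = 0.0855.
PN = (p₁ − p₀)/p₁ = (0.438 − 0.0855) / 0.438 ≈ 0.80479.
Attributable cases ≈ PN × (exposed cases) = 0.80479 × 830 ≈ 667.98.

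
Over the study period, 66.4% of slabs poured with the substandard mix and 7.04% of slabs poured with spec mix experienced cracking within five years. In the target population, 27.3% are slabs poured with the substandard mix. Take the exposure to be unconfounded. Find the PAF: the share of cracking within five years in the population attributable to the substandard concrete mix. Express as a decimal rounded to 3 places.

p₁ = 0.664, p₀ = 0.0704.
Overall risk P(Y=1) = π·p₁ + (1−π)·p₀ = 0.273×0.664 + 0.727×0.0704 = 0.23245.
Under exogeneity, PAF = [P(Y=1) − p₀] / P(Y=1).
PAF = (0.23245 − 0.0704) / 0.23245 ≈ 0.6971

PAF ≈ 0.697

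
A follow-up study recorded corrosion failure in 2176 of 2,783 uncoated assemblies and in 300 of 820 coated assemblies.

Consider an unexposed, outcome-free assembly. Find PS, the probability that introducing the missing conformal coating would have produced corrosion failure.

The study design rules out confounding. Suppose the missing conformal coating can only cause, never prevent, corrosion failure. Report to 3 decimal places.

PS ≈ 0.656

p₁ = P(outcome | exposed) = 2176/2783 = 0.78189
p₀ = P(outcome | unexposed) = 300/820 = 0.36585
Under exogeneity and monotonicity, PS = (p₁ − p₀) / (1 − p₀).
PS = (0.78189 − 0.36585) / (1 − 0.36585) = 0.41604 / 0.63415 ≈ 0.6561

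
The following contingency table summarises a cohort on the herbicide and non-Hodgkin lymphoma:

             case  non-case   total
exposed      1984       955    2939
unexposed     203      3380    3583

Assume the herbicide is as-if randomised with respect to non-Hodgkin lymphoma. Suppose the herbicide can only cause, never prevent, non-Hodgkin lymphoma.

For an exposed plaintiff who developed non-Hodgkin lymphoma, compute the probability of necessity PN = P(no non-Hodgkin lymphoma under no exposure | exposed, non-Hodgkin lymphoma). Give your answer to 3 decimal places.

PN ≈ 0.916

p₁ = P(outcome | exposed) = 1984/2939 = 0.67506
p₀ = P(outcome | unexposed) = 203/3583 = 0.056656
Under exogeneity and monotonicity, PN = (p₁ − p₀)/p₁.
PN = (0.67506 − 0.056656) / 0.67506 ≈ 0.9161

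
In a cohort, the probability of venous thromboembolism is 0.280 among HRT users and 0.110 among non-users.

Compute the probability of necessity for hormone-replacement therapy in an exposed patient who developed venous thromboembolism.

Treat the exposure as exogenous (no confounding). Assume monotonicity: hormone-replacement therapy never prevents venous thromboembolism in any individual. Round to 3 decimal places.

PN ≈ 0.607

Let p₁ = 0.28, p₀ = 0.11.
Under exogeneity and monotonicity, PN = (p₁ − p₀) / p₁.
PN = (0.28 − 0.11) / 0.28 = 0.17 / 0.28 ≈ 0.6071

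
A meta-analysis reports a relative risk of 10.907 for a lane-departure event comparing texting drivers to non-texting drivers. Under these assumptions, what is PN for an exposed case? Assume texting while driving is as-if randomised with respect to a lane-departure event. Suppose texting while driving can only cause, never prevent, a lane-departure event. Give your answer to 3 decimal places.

Under exogeneity and monotonicity, PN = (RR − 1) / RR = 1 − 1/RR.
PN = (10.907 − 1) / 10.907 = 9.907 / 10.907 ≈ 0.9083

PN ≈ 0.908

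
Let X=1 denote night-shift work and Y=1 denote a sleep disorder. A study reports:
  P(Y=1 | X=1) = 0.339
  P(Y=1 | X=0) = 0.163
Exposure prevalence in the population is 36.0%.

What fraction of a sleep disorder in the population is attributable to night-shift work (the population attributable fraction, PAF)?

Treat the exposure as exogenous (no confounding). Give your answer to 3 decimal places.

Let p₁ = 0.339, p₀ = 0.163.
Overall risk P(Y=1) = π·p₁ + (1−π)·p₀ = 0.36×0.339 + 0.64×0.163 = 0.22636.
Under exogeneity, PAF = [P(Y=1) − p₀] / P(Y=1).
PAF = (0.22636 − 0.163) / 0.22636 ≈ 0.2799

PAF ≈ 0.280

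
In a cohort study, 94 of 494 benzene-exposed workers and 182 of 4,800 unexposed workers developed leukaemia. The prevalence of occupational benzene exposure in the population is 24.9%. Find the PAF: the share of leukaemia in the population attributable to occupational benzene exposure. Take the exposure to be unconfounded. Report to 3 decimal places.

p₁ = P(outcome | exposed) = 94/494 = 0.19028
p₀ = P(outcome | unexposed) = 182/4800 = 0.037917
Overall risk P(Y=1) = π·p₁ + (1−π)·p₀ = 0.249×0.19028 + 0.751×0.037917 = 0.075856.
Under exogeneity, PAF = [P(Y=1) − p₀] / P(Y=1).
PAF = (0.075856 − 0.037917) / 0.075856 ≈ 0.5001

PAF ≈ 0.500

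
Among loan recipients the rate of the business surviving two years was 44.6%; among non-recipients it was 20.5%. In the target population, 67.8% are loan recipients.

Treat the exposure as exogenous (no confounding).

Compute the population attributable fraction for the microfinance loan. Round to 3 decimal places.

PAF ≈ 0.444

p₁ = 0.446, p₀ = 0.205.
Overall risk P(Y=1) = π·p₁ + (1−π)·p₀ = 0.678×0.446 + 0.322×0.205 = 0.3684.
Under exogeneity, PAF = [P(Y=1) − p₀] / P(Y=1).
PAF = (0.3684 − 0.205) / 0.3684 ≈ 0.4435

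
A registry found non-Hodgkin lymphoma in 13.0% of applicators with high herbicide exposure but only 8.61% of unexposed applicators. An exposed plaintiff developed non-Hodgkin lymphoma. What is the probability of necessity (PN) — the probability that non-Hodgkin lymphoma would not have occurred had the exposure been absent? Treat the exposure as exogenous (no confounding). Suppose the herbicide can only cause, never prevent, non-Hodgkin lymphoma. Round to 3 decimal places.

PN ≈ 0.338

p₁ = 0.13, p₀ = 0.0861.
Under exogeneity and monotonicity, PN = (p₁ − p₀) / p₁.
PN = (0.13 − 0.0861) / 0.13 = 0.0439 / 0.13 ≈ 0.3377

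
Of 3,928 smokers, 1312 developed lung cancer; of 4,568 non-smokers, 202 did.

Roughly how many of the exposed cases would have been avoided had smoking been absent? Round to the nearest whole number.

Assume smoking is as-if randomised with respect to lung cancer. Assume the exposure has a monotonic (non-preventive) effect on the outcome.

about 1138 cases

p₁ = P(outcome | exposed) = 1312/3928 = 0.33401
p₀ = P(outcome | unexposed) = 202/4568 = 0.044221
PN = (p₁ − p₀)/p₁ = (0.33401 − 0.044221) / 0.33401 ≈ 0.86761.
Attributable cases ≈ PN × (exposed cases) = 0.86761 × 1312 ≈ 1138.30.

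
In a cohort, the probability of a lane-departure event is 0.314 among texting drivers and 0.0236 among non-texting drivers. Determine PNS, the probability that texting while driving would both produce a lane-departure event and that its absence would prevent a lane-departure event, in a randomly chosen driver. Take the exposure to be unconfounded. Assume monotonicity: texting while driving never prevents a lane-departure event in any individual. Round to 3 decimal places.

PNS ≈ 0.290

Let p₁ = 0.314, p₀ = 0.0236.
Under exogeneity and monotonicity, PNS = p₁ − p₀.
PNS = 0.314 − 0.0236 = 0.2904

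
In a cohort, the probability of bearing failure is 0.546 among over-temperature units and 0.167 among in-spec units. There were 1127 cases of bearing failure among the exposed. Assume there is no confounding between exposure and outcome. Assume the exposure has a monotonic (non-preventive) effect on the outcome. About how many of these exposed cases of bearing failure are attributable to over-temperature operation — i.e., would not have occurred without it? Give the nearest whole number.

Let p₁ = 0.546, p₀ = 0.167.
PN = (p₁ − p₀)/p₁ = (0.546 − 0.167) / 0.546 ≈ 0.69414.
Attributable cases ≈ PN × (exposed cases) = 0.69414 × 1127 ≈ 782.29.

about 782 cases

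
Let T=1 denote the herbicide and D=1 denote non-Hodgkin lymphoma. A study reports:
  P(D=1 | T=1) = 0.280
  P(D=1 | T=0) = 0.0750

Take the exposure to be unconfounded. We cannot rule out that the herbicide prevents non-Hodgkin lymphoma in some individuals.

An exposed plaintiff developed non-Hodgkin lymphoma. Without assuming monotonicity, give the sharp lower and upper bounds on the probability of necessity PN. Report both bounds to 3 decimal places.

0.732 ≤ PN ≤ 1.000

Let p₁ = 0.28, p₀ = 0.075.
Under exogeneity alone the bounds on PN are max{0,(p₁−p₀)/p₁} ≤ PN ≤ min{1,(1−p₀)/p₁}.
  lower = (p₁ − p₀)/p₁ = 0.205 / 0.28 ≈ 0.7321
  upper = min{1, (1 − p₀)/p₁} = 0.925 / 0.28 ≈ 3.3036 → capped at 1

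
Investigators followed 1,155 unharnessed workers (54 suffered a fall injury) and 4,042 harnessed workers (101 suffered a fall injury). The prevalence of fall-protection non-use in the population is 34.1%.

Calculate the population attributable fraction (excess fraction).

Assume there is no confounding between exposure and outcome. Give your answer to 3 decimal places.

PAF ≈ 0.229

p₁ = P(outcome | exposed) = 54/1155 = 0.046753
p₀ = P(outcome | unexposed) = 101/4042 = 0.024988
Overall risk P(Y=1) = π·p₁ + (1−π)·p₀ = 0.341×0.046753 + 0.659×0.024988 = 0.03241.
Under exogeneity, PAF = [P(Y=1) − p₀] / P(Y=1).
PAF = (0.03241 − 0.024988) / 0.03241 ≈ 0.2290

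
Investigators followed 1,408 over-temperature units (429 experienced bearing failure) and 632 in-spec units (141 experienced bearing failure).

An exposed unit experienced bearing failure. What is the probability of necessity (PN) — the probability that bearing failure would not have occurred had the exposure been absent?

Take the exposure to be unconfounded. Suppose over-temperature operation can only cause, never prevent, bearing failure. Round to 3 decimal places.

p₁ = P(outcome | exposed) = 429/1408 = 0.30469
p₀ = P(outcome | unexposed) = 141/632 = 0.2231
Under exogeneity and monotonicity, PN = (p₁ − p₀) / p₁.
PN = (0.30469 − 0.2231) / 0.30469 = 0.081586 / 0.30469 ≈ 0.2678

PN ≈ 0.268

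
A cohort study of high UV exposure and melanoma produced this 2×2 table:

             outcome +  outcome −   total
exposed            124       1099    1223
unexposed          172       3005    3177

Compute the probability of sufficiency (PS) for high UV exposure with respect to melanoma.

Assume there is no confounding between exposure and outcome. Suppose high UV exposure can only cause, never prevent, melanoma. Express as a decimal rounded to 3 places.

p₁ = P(outcome | exposed) = 124/1223 = 0.10139
p₀ = P(outcome | unexposed) = 172/3177 = 0.054139
Under exogeneity and monotonicity, PS = (p₁ − p₀)/(1 − p₀).
PS = (0.10139 − 0.054139) / 0.94586 ≈ 0.0500

PS ≈ 0.050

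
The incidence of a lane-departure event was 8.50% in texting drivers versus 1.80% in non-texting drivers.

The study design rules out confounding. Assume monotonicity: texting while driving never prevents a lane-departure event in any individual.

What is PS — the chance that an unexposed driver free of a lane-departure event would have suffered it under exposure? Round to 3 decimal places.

p₁ = 0.085, p₀ = 0.018.
Under exogeneity and monotonicity, PS = (p₁ − p₀) / (1 − p₀).
PS = (0.085 − 0.018) / (1 − 0.018) = 0.067 / 0.982 ≈ 0.0682

PS ≈ 0.068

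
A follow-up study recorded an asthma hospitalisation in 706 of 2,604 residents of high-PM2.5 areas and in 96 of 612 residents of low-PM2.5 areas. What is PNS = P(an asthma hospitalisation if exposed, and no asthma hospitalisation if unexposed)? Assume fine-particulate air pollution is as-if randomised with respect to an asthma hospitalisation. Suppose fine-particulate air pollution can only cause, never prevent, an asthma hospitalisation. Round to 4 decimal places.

p₁ = P(outcome | exposed) = 706/2604 = 0.27112
p₀ = P(outcome | unexposed) = 96/612 = 0.15686
Under exogeneity and monotonicity, PNS = p₁ − p₀.
PNS = 0.27112 − 0.15686 = 0.11426

PNS ≈ 0.1143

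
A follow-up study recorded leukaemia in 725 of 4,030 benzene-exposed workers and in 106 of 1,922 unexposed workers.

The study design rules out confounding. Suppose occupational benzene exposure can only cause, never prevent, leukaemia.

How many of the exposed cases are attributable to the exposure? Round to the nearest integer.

p₁ = P(outcome | exposed) = 725/4030 = 0.1799
p₀ = P(outcome | unexposed) = 106/1922 = 0.055151
PN = (p₁ − p₀)/p₁ = (0.1799 − 0.055151) / 0.1799 ≈ 0.69344.
Attributable cases ≈ PN × (exposed cases) = 0.69344 × 725 ≈ 502.74.

about 503 cases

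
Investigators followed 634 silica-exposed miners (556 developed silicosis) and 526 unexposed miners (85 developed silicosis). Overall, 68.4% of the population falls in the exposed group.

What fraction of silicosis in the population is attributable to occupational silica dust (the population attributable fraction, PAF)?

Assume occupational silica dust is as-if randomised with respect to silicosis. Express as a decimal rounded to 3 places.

PAF ≈ 0.752

p₁ = P(outcome | exposed) = 556/634 = 0.87697
p₀ = P(outcome | unexposed) = 85/526 = 0.1616
Overall risk P(Y=1) = π·p₁ + (1−π)·p₀ = 0.684×0.87697 + 0.316×0.1616 = 0.65091.
Under exogeneity, PAF = [P(Y=1) − p₀] / P(Y=1).
PAF = (0.65091 − 0.1616) / 0.65091 ≈ 0.7517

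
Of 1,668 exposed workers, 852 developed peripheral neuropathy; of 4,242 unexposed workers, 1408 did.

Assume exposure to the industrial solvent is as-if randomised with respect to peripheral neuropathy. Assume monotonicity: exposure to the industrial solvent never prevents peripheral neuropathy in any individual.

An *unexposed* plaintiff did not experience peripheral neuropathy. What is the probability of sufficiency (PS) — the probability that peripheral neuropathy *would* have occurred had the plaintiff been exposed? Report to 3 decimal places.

p₁ = P(outcome | exposed) = 852/1668 = 0.51079
p₀ = P(outcome | unexposed) = 1408/4242 = 0.33192
Under exogeneity and monotonicity, PS = (p₁ − p₀) / (1 − p₀).
PS = (0.51079 − 0.33192) / (1 − 0.33192) = 0.17887 / 0.66808 ≈ 0.2677

PS ≈ 0.268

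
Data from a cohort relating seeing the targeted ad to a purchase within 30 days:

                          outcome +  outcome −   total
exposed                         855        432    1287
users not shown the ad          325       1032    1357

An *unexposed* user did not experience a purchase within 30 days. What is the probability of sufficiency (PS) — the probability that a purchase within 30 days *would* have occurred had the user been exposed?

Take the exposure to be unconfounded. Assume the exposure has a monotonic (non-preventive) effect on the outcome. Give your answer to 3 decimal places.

p₁ = P(outcome | exposed) = 855/1287 = 0.66434
p₀ = P(outcome | unexposed) = 325/1357 = 0.2395
Under exogeneity and monotonicity, PS = (p₁ − p₀)/(1 − p₀).
PS = (0.66434 − 0.2395) / 0.7605 ≈ 0.5586

PS ≈ 0.559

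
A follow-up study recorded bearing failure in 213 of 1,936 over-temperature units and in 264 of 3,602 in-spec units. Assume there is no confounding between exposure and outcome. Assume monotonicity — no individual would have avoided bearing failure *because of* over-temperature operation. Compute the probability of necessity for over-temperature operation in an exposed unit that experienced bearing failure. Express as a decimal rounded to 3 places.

p₁ = P(outcome | exposed) = 213/1936 = 0.11002
p₀ = P(outcome | unexposed) = 264/3602 = 0.073293
Under exogeneity and monotonicity, PN = (p₁ − p₀) / p₁.
PN = (0.11002 − 0.073293) / 0.11002 = 0.036728 / 0.11002 ≈ 0.3338

PN ≈ 0.334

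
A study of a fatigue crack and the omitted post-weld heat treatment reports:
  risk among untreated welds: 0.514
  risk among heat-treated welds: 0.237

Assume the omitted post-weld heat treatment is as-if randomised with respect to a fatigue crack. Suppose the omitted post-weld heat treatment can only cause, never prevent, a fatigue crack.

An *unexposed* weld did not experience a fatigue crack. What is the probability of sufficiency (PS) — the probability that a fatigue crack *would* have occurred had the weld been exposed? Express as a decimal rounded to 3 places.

PS ≈ 0.363

Let p₁ = 0.514, p₀ = 0.237.
Under exogeneity and monotonicity, PS = (p₁ − p₀) / (1 − p₀).
PS = (0.514 − 0.237) / (1 − 0.237) = 0.277 / 0.763 ≈ 0.3630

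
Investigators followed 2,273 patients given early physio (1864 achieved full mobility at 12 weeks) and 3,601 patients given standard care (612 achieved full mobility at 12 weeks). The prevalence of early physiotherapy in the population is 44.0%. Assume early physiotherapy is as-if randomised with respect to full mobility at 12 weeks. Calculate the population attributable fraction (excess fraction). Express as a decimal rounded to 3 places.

PAF ≈ 0.627

p₁ = P(outcome | exposed) = 1864/2273 = 0.82006
p₀ = P(outcome | unexposed) = 612/3601 = 0.16995
Overall risk P(Y=1) = π·p₁ + (1−π)·p₀ = 0.44×0.82006 + 0.56×0.16995 = 0.456.
Under exogeneity, PAF = [P(Y=1) − p₀] / P(Y=1).
PAF = (0.456 − 0.16995) / 0.456 ≈ 0.6273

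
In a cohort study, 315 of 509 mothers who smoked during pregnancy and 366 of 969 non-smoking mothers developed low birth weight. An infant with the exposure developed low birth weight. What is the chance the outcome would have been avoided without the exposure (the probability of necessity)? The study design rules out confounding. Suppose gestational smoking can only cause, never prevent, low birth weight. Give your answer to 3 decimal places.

p₁ = P(outcome | exposed) = 315/509 = 0.61886
p₀ = P(outcome | unexposed) = 366/969 = 0.37771
Under exogeneity and monotonicity, PN = (p₁ − p₀) / p₁.
PN = (0.61886 − 0.37771) / 0.61886 = 0.24115 / 0.61886 ≈ 0.3897

PN ≈ 0.390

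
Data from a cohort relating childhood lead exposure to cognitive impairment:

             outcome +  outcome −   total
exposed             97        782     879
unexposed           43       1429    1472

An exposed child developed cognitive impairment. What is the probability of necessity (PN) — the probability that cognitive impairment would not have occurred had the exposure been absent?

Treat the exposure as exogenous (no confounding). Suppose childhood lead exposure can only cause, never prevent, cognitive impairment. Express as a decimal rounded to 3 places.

PN ≈ 0.735

p₁ = P(outcome | exposed) = 97/879 = 0.11035
p₀ = P(outcome | unexposed) = 43/1472 = 0.029212
Under exogeneity and monotonicity, PN = (p₁ − p₀) / p₁.
PN = (0.11035 − 0.029212) / 0.11035 = 0.081141 / 0.11035 ≈ 0.7353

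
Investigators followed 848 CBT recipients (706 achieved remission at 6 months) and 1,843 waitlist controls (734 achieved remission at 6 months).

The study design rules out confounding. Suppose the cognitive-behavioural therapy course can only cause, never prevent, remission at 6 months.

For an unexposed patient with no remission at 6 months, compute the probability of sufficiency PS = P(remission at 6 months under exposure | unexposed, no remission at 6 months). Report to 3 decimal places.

PS ≈ 0.722

p₁ = P(outcome | exposed) = 706/848 = 0.83255
p₀ = P(outcome | unexposed) = 734/1843 = 0.39826
Under exogeneity and monotonicity, PS = (p₁ − p₀) / (1 − p₀).
PS = (0.83255 − 0.39826) / (1 − 0.39826) = 0.43428 / 0.60174 ≈ 0.7217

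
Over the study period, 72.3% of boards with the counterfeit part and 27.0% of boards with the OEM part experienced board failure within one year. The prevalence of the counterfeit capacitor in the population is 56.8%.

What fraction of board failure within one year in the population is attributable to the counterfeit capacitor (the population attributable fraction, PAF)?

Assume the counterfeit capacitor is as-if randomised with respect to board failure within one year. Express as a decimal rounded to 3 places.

p₁ = 0.723, p₀ = 0.27.
Overall risk P(Y=1) = π·p₁ + (1−π)·p₀ = 0.568×0.723 + 0.432×0.27 = 0.5273.
Under exogeneity, PAF = [P(Y=1) − p₀] / P(Y=1).
PAF = (0.5273 − 0.27) / 0.5273 ≈ 0.4880

PAF ≈ 0.488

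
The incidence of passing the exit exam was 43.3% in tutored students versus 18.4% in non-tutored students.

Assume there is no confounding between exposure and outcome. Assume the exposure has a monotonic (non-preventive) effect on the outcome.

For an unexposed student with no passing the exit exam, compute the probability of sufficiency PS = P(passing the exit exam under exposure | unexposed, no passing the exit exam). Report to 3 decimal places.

PS ≈ 0.305

p₁ = 0.433, p₀ = 0.184.
Under exogeneity and monotonicity, PS = (p₁ − p₀) / (1 − p₀).
PS = (0.433 − 0.184) / (1 − 0.184) = 0.249 / 0.816 ≈ 0.3051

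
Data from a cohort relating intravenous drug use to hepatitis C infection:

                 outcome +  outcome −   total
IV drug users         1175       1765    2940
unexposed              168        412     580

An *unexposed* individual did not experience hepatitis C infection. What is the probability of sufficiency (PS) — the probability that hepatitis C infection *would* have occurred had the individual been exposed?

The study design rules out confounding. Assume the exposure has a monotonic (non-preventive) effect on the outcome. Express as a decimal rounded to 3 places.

p₁ = P(outcome | exposed) = 1175/2940 = 0.39966
p₀ = P(outcome | unexposed) = 168/580 = 0.28966
Under exogeneity and monotonicity, PS = (p₁ − p₀) / (1 − p₀).
PS = (0.39966 − 0.28966) / (1 − 0.28966) = 0.11 / 0.71034 ≈ 0.1549

PS ≈ 0.155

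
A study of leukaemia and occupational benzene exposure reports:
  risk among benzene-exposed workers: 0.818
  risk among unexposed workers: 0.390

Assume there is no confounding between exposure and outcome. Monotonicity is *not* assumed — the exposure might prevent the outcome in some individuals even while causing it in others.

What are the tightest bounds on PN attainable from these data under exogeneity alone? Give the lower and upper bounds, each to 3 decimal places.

Let p₁ = 0.818, p₀ = 0.39.
Under exogeneity alone the bounds on PN are max{0,(p₁−p₀)/p₁} ≤ PN ≤ min{1,(1−p₀)/p₁}.
  lower = (p₁ − p₀)/p₁ = 0.428 / 0.818 ≈ 0.5232
  upper = min{1, (1 − p₀)/p₁} = 0.61 / 0.818 ≈ 0.7457

0.523 ≤ PN ≤ 0.746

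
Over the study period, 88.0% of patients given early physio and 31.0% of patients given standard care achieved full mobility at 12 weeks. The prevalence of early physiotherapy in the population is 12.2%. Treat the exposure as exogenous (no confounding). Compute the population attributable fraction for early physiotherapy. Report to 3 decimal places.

p₁ = 0.88, p₀ = 0.31.
Overall risk P(Y=1) = π·p₁ + (1−π)·p₀ = 0.122×0.88 + 0.878×0.31 = 0.37954.
Under exogeneity, PAF = [P(Y=1) − p₀] / P(Y=1).
PAF = (0.37954 − 0.31) / 0.37954 ≈ 0.1832

PAF ≈ 0.183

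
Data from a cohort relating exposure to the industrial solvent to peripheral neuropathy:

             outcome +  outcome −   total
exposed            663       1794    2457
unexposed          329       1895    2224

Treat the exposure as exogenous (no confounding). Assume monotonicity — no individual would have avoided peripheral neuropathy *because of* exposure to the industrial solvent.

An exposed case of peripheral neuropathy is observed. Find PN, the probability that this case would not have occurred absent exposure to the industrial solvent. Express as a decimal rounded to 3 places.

PN ≈ 0.452

p₁ = P(outcome | exposed) = 663/2457 = 0.26984
p₀ = P(outcome | unexposed) = 329/2224 = 0.14793
Under exogeneity and monotonicity, PN = (p₁ − p₀)/p₁.
PN = (0.26984 − 0.14793) / 0.26984 ≈ 0.4518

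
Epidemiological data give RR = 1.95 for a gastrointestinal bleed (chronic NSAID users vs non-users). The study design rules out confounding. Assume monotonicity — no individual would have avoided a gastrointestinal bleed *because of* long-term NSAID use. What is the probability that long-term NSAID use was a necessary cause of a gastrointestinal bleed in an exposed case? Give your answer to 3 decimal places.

Under exogeneity and monotonicity, PN = (RR − 1) / RR = 1 − 1/RR.
PN = (1.95 − 1) / 1.95 = 0.95 / 1.95 ≈ 0.4872

PN ≈ 0.487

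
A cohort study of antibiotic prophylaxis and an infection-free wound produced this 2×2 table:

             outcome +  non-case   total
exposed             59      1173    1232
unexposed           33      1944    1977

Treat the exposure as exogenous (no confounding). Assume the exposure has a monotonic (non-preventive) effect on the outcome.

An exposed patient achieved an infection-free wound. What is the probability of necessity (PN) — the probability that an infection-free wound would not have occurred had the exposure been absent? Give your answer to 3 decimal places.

p₁ = P(outcome | exposed) = 59/1232 = 0.04789
p₀ = P(outcome | unexposed) = 33/1977 = 0.016692
Under exogeneity and monotonicity, PN = (p₁ − p₀)/p₁.
PN = (0.04789 − 0.016692) / 0.04789 ≈ 0.6514

PN ≈ 0.651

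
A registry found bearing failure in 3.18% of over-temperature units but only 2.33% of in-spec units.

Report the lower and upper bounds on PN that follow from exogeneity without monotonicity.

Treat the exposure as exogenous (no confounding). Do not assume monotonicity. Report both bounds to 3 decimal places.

0.267 ≤ PN ≤ 1.000

p₁ = 0.0318, p₀ = 0.0233.
Under exogeneity alone the bounds on PN are max{0,(p₁−p₀)/p₁} ≤ PN ≤ min{1,(1−p₀)/p₁}.
  lower = (p₁ − p₀)/p₁ = 0.0085 / 0.0318 ≈ 0.2673
  upper = min{1, (1 − p₀)/p₁} = 0.9767 / 0.0318 ≈ 30.7138 → capped at 1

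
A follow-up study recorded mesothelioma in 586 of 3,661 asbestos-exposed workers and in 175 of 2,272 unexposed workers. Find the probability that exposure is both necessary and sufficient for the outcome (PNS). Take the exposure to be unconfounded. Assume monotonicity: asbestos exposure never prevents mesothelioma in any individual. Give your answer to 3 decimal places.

PNS ≈ 0.083

p₁ = P(outcome | exposed) = 586/3661 = 0.16007
p₀ = P(outcome | unexposed) = 175/2272 = 0.077025
Under exogeneity and monotonicity, PNS = p₁ − p₀.
PNS = 0.16007 − 0.077025 = 0.083041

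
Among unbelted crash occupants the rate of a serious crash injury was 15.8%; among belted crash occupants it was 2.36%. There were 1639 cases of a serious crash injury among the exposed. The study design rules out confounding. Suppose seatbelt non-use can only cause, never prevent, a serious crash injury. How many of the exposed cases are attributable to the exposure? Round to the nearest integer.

p₁ = 0.158, p₀ = 0.0236.
PN = (p₁ − p₀)/p₁ = (0.158 − 0.0236) / 0.158 ≈ 0.85063.
Attributable cases ≈ PN × (exposed cases) = 0.85063 × 1639 ≈ 1394.19.

about 1394 cases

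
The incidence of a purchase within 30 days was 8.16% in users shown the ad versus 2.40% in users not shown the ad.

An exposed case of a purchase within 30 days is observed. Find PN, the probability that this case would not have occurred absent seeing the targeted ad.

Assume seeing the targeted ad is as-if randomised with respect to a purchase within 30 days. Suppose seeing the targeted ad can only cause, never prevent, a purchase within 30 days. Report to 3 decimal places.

PN ≈ 0.706

p₁ = 0.0816, p₀ = 0.024.
Under exogeneity and monotonicity, PN = (p₁ − p₀) / p₁.
PN = (0.0816 − 0.024) / 0.0816 = 0.0576 / 0.0816 ≈ 0.7059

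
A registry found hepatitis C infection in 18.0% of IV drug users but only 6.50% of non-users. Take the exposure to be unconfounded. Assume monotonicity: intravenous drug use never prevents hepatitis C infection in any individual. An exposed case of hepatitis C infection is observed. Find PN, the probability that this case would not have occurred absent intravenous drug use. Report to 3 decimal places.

PN ≈ 0.639

p₁ = 0.18, p₀ = 0.065.
Under exogeneity and monotonicity, PN = (p₁ − p₀) / p₁.
PN = (0.18 − 0.065) / 0.18 = 0.115 / 0.18 ≈ 0.6389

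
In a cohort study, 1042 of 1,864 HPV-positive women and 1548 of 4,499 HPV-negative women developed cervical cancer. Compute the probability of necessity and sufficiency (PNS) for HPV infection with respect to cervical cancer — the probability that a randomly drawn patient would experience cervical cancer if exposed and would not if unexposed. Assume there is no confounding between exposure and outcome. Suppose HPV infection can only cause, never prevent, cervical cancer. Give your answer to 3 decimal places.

p₁ = P(outcome | exposed) = 1042/1864 = 0.55901
p₀ = P(outcome | unexposed) = 1548/4499 = 0.34408
Under exogeneity and monotonicity, PNS = p₁ − p₀.
PNS = 0.55901 − 0.34408 = 0.21494

PNS ≈ 0.215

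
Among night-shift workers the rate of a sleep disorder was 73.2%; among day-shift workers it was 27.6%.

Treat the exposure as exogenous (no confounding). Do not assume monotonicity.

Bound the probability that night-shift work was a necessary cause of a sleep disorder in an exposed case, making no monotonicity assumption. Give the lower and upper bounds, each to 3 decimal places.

p₁ = 0.732, p₀ = 0.276.
Under exogeneity alone the bounds on PN are max{0,(p₁−p₀)/p₁} ≤ PN ≤ min{1,(1−p₀)/p₁}.
  lower = (p₁ − p₀)/p₁ = 0.456 / 0.732 ≈ 0.6230
  upper = min{1, (1 − p₀)/p₁} = 0.724 / 0.732 ≈ 0.9891

0.623 ≤ PN ≤ 0.989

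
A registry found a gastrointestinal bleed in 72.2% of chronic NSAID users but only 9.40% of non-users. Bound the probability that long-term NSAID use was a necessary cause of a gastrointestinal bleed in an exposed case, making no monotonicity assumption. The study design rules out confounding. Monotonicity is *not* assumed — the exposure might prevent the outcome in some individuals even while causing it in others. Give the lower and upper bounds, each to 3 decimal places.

p₁ = 0.722, p₀ = 0.094.
Under exogeneity alone the bounds on PN are max{0,(p₁−p₀)/p₁} ≤ PN ≤ min{1,(1−p₀)/p₁}.
  lower = (p₁ − p₀)/p₁ = 0.628 / 0.722 ≈ 0.8698
  upper = min{1, (1 − p₀)/p₁} = 0.906 / 0.722 ≈ 1.2548 → capped at 1

0.870 ≤ PN ≤ 1.000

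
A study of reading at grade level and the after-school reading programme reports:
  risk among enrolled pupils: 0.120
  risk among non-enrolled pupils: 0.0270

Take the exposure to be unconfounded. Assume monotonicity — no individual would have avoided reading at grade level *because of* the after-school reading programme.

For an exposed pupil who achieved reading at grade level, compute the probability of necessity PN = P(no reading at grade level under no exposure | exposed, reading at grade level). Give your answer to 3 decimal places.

PN ≈ 0.775

Let p₁ = 0.12, p₀ = 0.027.
Under exogeneity and monotonicity, PN = (p₁ − p₀) / p₁.
PN = (0.12 − 0.027) / 0.12 = 0.093 / 0.12 ≈ 0.7750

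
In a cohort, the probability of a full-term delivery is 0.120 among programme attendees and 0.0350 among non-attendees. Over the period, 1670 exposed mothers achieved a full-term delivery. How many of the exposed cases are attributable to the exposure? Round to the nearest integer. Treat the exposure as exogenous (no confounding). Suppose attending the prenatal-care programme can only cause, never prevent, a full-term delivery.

Let p₁ = 0.12, p₀ = 0.035.
PN = (p₁ − p₀)/p₁ = (0.12 − 0.035) / 0.12 ≈ 0.70833.
Attributable cases ≈ PN × (exposed cases) = 0.70833 × 1670 ≈ 1182.92.

about 1183 cases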